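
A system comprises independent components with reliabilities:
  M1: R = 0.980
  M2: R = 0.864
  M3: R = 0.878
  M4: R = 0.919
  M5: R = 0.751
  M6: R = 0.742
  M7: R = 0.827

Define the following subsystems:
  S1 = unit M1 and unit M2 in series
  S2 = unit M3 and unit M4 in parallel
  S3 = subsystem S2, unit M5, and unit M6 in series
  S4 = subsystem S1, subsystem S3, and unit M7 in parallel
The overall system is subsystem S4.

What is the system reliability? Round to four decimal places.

0.9881

Series (M1 and M2): 0.980000 × 0.864000 = 0.846720
Parallel (M3 and M4): 1 − (1 − 0.878000)(1 − 0.919000) = 0.990118
Series ([0.990118], M5, and M6): 0.990118 × 0.751000 × 0.742000 = 0.551735
Parallel ([0.846720], [0.551735], and M7): 1 − (1 − 0.846720)(1 − 0.551735)(1 − 0.827000) = 0.9881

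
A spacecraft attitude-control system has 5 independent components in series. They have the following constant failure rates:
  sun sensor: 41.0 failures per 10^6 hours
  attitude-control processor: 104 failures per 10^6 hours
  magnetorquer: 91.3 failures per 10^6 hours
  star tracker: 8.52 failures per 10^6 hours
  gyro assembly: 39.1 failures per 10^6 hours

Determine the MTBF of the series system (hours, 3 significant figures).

Series of exponential components: λ_sys = Σ λ_i
λ_sys = 0.0000410 + 0.000104 + 0.0000913 + 0.00000852 + 0.0000391 = 2.8392e-04 /h
MTBF = 1 / λ_sys = 3520 h

3520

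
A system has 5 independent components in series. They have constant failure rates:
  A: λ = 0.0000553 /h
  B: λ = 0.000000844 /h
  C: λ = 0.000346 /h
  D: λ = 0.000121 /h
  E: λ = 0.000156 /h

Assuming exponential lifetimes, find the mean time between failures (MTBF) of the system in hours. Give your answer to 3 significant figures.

1470

Series of exponential components: λ_sys = Σ λ_i
λ_sys = 0.0000553 + 0.000000844 + 0.000346 + 0.000121 + 0.000156 = 6.7914e-04 /h
MTBF = 1 / λ_sys = 1470 h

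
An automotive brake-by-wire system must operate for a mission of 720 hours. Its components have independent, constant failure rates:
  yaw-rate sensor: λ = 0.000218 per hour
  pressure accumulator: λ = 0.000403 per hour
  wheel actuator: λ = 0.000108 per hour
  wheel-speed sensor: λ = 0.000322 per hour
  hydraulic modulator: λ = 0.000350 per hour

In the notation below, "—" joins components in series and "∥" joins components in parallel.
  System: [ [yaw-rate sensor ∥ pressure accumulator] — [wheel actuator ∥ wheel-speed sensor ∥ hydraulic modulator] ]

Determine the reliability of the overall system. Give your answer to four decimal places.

R(yaw-rate sensor) = exp(−0.000218 × 720) = 0.854738
R(pressure accumulator) = exp(−0.000403 × 720) = 0.748144
R(wheel actuator) = exp(−0.000108 × 720) = 0.925186
R(wheel-speed sensor) = exp(−0.000322 × 720) = 0.793073
R(hydraulic modulator) = exp(−0.000350 × 720) = 0.777245
Parallel (yaw-rate sensor and pressure accumulator): 1 − (1 − 0.854738)(1 − 0.748144) = 0.963415
Parallel (wheel actuator, wheel-speed sensor, and hydraulic modulator): 1 − (1 − 0.925186)(1 − 0.793073)(1 − 0.777245) = 0.996552
Series ([0.963415] and [0.996552]): 0.963415 × 0.996552 = 0.9601

0.9601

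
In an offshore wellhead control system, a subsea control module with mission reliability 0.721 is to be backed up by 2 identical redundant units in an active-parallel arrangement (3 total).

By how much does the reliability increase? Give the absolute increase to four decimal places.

R_before = 0.721
R_after = 1 − (1 − 0.721)^3 = 0.9783
ΔR = 0.9783 − 0.721 = 0.2573

0.2573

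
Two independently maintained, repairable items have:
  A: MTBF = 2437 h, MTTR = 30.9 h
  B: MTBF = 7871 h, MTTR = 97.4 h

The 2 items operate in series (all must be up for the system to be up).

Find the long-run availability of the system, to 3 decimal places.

A(A) = MTBF/(MTBF+MTTR) = 2437/(2437+30.9) = 0.987479
A(B) = MTBF/(MTBF+MTTR) = 7871/(7871+97.4) = 0.987777
Series availability: 0.987479 × 0.987777 = 0.975

0.975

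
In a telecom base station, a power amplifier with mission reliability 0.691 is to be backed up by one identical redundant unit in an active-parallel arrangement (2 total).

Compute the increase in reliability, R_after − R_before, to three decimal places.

0.214

R_before = 0.691
R_after = 1 − (1 − 0.691)^2 = 0.905
ΔR = 0.905 − 0.691 = 0.214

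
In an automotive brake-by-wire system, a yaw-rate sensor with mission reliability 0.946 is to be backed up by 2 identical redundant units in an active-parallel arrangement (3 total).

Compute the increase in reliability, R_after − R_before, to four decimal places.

R_before = 0.946
R_after = 1 − (1 − 0.946)^3 = 0.9998
ΔR = 0.9998 − 0.946 = 0.0538

0.0538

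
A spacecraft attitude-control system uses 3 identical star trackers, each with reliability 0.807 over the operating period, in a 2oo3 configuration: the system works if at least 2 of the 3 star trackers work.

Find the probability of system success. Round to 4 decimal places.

R = Σ_{i=2}^{3} C(3,i) p^i (1−p)^{3−i} with p = 0.807
C(3,2)·0.807^2·0.193^1 = 0.377073
C(3,3)·0.807^3·0.193^0 = 0.525558
Sum = 0.9026

0.9026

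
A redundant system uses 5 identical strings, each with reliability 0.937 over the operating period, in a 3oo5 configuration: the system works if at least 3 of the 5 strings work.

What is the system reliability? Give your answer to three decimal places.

R = Σ_{i=3}^{5} C(5,i) p^i (1−p)^{5−i} with p = 0.937
C(5,3)·0.937^3·0.063^2 = 0.03265
C(5,4)·0.937^4·0.063^1 = 0.24281
C(5,5)·0.937^5·0.063^0 = 0.72227
Sum = 0.998

0.998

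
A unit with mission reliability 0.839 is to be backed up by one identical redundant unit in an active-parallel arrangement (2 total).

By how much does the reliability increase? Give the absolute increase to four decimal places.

R_before = 0.839
R_after = 1 − (1 − 0.839)^2 = 0.9741
ΔR = 0.9741 − 0.839 = 0.1351

0.1351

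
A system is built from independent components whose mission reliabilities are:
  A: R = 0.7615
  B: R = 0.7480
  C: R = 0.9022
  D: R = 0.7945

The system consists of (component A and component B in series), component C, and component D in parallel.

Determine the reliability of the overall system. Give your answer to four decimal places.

Series (A and B): 0.761500 × 0.748000 = 0.569602
Parallel ([0.569602], C, and D): 1 − (1 − 0.569602)(1 − 0.902200)(1 − 0.794500) = 0.9913

0.9913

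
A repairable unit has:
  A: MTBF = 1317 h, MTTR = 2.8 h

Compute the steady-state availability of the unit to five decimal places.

A(A) = MTBF/(MTBF+MTTR) = 1317/(1317+2.8) = 0.99788

0.99788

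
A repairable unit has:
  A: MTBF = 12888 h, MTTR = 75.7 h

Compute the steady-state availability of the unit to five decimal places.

0.99416

A(A) = MTBF/(MTBF+MTTR) = 12888/(12888+75.7) = 0.99416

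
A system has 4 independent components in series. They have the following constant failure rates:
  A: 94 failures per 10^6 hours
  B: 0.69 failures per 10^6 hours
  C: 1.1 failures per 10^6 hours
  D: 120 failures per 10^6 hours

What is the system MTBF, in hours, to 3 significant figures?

Series of exponential components: λ_sys = Σ λ_i
λ_sys = 0.000094 + 0.00000069 + 0.0000011 + 0.00012 = 2.1579e-04 /h
MTBF = 1 / λ_sys = 4630 h

4630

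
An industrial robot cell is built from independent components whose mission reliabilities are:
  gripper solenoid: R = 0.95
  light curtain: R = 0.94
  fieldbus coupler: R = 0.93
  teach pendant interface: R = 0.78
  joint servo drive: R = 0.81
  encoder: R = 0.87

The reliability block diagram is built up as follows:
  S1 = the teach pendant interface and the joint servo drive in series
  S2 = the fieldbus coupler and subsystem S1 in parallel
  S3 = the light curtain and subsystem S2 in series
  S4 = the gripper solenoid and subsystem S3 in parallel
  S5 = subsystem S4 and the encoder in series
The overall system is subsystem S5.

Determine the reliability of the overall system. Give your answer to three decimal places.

Series (teach pendant interface and joint servo drive): 0.78000 × 0.81000 = 0.63180
Parallel (fieldbus coupler and [0.63180]): 1 − (1 − 0.93000)(1 − 0.63180) = 0.97423
Series (light curtain and [0.97423]): 0.94000 × 0.97423 = 0.91578
Parallel (gripper solenoid and [0.91578]): 1 − (1 − 0.95000)(1 − 0.91578) = 0.99579
Series ([0.99579] and encoder): 0.99579 × 0.87000 = 0.866

0.866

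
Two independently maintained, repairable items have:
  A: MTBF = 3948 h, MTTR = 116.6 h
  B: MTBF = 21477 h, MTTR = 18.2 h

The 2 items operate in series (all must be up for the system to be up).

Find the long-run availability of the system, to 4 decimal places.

0.9705

A(A) = MTBF/(MTBF+MTTR) = 3948/(3948+116.6) = 0.971313
A(B) = MTBF/(MTBF+MTTR) = 21477/(21477+18.2) = 0.999153
Series availability: 0.971313 × 0.999153 = 0.9705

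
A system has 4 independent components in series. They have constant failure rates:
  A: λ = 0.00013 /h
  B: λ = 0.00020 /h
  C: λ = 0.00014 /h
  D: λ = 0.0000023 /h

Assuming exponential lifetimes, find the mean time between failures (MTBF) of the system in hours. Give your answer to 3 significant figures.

Series of exponential components: λ_sys = Σ λ_i
λ_sys = 0.00013 + 0.00020 + 0.00014 + 0.0000023 = 4.7230e-04 /h
MTBF = 1 / λ_sys = 2120 h

2120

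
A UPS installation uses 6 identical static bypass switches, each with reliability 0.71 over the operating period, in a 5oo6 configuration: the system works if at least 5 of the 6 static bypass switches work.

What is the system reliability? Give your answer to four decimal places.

R = Σ_{i=5}^{6} C(6,i) p^i (1−p)^{6−i} with p = 0.71
C(6,5)·0.71^5·0.29^1 = 0.313936
C(6,6)·0.71^6·0.29^0 = 0.128100
Sum = 0.4420

0.4420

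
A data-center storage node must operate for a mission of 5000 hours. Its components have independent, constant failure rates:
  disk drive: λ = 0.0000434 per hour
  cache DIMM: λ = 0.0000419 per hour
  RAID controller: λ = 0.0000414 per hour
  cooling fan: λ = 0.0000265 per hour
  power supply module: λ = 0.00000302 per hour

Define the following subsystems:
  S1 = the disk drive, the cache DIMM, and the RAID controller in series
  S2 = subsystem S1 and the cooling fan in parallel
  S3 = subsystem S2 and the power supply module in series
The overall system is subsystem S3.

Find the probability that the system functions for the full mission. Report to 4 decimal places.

0.9277

R(disk drive) = exp(−0.0000434 × 5000) = 0.804930
R(cache DIMM) = exp(−0.0000419 × 5000) = 0.810990
R(RAID controller) = exp(−0.0000414 × 5000) = 0.813020
R(cooling fan) = exp(−0.0000265 × 5000) = 0.875903
R(power supply module) = exp(−0.00000302 × 5000) = 0.985013
Series (disk drive, cache DIMM, and RAID controller): 0.804930 × 0.810990 × 0.813020 = 0.530731
Parallel ([0.530731] and cooling fan): 1 − (1 − 0.530731)(1 − 0.875903) = 0.941765
Series ([0.941765] and power supply module): 0.941765 × 0.985013 = 0.9277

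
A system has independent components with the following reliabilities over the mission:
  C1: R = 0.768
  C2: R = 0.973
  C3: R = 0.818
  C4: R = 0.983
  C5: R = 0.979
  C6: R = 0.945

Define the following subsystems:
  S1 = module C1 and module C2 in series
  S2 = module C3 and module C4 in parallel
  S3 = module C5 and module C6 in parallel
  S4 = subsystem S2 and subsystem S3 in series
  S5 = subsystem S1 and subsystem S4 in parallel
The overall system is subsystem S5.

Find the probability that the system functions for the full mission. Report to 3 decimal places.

0.999

Series (C1 and C2): 0.76800 × 0.97300 = 0.74726
Parallel (C3 and C4): 1 − (1 − 0.81800)(1 − 0.98300) = 0.99691
Parallel (C5 and C6): 1 − (1 − 0.97900)(1 − 0.94500) = 0.99885
Series ([0.99691] and [0.99885]): 0.99691 × 0.99885 = 0.99576
Parallel ([0.74726] and [0.99576]): 1 − (1 − 0.74726)(1 − 0.99576) = 0.999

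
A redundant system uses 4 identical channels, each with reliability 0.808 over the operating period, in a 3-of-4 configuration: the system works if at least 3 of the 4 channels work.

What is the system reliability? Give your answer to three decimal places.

0.831

R = Σ_{i=3}^{4} C(4,i) p^i (1−p)^{4−i} with p = 0.808
C(4,3)·0.808^3·0.192^1 = 0.40513
C(4,4)·0.808^4·0.192^0 = 0.42623
Sum = 0.831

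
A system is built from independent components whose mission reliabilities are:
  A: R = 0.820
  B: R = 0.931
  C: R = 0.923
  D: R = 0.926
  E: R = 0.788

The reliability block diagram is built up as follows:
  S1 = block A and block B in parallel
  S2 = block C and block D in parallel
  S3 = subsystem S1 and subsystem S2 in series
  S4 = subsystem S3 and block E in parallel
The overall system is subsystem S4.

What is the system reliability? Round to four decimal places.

0.9962

Parallel (A and B): 1 − (1 − 0.820000)(1 − 0.931000) = 0.987580
Parallel (C and D): 1 − (1 − 0.923000)(1 − 0.926000) = 0.994302
Series ([0.987580] and [0.994302]): 0.987580 × 0.994302 = 0.981953
Parallel ([0.981953] and E): 1 − (1 − 0.981953)(1 − 0.788000) = 0.9962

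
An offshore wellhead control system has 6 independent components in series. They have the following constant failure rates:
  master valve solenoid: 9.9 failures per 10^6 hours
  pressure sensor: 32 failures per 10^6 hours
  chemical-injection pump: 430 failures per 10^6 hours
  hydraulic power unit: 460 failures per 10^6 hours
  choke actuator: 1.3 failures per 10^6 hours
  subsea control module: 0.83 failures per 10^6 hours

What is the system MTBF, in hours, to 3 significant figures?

Series of exponential components: λ_sys = Σ λ_i
λ_sys = 0.0000099 + 0.000032 + 0.00043 + 0.00046 + 0.0000013 + 0.00000083 = 9.3403e-04 /h
MTBF = 1 / λ_sys = 1070 h

1070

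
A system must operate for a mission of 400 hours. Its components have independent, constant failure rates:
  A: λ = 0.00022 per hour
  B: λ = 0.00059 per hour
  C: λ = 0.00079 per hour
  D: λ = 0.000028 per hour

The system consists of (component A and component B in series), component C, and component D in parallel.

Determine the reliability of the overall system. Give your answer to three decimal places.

0.999

R(A) = exp(−0.00022 × 400) = 0.91576
R(B) = exp(−0.00059 × 400) = 0.78978
R(C) = exp(−0.00079 × 400) = 0.72906
R(D) = exp(−0.000028 × 400) = 0.98886
Series (A and B): 0.91576 × 0.78978 = 0.72325
Parallel ([0.72325], C, and D): 1 − (1 − 0.72325)(1 − 0.72906)(1 − 0.98886) = 0.999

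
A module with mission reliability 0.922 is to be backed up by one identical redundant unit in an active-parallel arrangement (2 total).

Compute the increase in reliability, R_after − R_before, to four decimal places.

R_before = 0.922
R_after = 1 − (1 − 0.922)^2 = 0.9939
ΔR = 0.9939 − 0.922 = 0.0719

0.0719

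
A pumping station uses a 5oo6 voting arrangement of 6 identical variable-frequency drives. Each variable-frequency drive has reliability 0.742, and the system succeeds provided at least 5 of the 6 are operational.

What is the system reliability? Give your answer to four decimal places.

0.5151

R = Σ_{i=5}^{6} C(6,i) p^i (1−p)^{6−i} with p = 0.742
C(6,5)·0.742^5·0.258^1 = 0.348169
C(6,6)·0.742^6·0.258^0 = 0.166887
Sum = 0.5151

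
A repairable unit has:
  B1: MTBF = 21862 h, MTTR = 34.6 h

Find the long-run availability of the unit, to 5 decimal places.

0.99842

A(B1) = MTBF/(MTBF+MTTR) = 21862/(21862+34.6) = 0.99842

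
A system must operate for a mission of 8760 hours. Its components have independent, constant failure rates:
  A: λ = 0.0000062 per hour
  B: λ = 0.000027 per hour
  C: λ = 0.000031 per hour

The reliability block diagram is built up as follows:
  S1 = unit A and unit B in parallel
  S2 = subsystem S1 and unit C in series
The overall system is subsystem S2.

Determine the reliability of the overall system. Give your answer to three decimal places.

R(A) = exp(−0.0000062 × 8760) = 0.94714
R(B) = exp(−0.000027 × 8760) = 0.78937
R(C) = exp(−0.000031 × 8760) = 0.76219
Parallel (A and B): 1 − (1 − 0.94714)(1 − 0.78937) = 0.98887
Series ([0.98887] and C): 0.98887 × 0.76219 = 0.754

0.754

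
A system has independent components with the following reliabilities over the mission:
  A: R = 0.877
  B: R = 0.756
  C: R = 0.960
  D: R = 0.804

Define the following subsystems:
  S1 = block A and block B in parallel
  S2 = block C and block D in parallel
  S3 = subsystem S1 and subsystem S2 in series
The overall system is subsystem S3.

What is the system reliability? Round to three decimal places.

Parallel (A and B): 1 − (1 − 0.87700)(1 − 0.75600) = 0.96999
Parallel (C and D): 1 − (1 − 0.96000)(1 − 0.80400) = 0.99216
Series ([0.96999] and [0.99216]): 0.96999 × 0.99216 = 0.962

0.962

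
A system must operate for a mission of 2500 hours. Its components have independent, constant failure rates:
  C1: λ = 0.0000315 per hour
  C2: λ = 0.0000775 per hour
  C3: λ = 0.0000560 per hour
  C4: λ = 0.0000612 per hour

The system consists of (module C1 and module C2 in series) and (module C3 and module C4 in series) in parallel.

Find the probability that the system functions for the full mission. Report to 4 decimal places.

R(C1) = exp(−0.0000315 × 2500) = 0.924271
R(C2) = exp(−0.0000775 × 2500) = 0.823864
R(C3) = exp(−0.0000560 × 2500) = 0.869358
R(C4) = exp(−0.0000612 × 2500) = 0.858130
Series (C1 and C2): 0.924271 × 0.823864 = 0.761474
Series (C3 and C4): 0.869358 × 0.858130 = 0.746022
Parallel ([0.761474] and [0.746022]): 1 − (1 − 0.761474)(1 − 0.746022) = 0.9394

0.9394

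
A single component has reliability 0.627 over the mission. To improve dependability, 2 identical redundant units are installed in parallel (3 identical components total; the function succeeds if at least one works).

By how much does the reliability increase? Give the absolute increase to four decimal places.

0.3211

R_before = 0.627
R_after = 1 − (1 − 0.627)^3 = 0.9481
ΔR = 0.9481 − 0.627 = 0.3211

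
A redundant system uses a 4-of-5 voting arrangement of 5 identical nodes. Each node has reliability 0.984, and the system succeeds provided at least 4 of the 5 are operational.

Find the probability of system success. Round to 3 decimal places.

0.998

R = Σ_{i=4}^{5} C(5,i) p^i (1−p)^{5−i} with p = 0.984
C(5,4)·0.984^4·0.016^1 = 0.07500
C(5,5)·0.984^5·0.016^0 = 0.92252
Sum = 0.998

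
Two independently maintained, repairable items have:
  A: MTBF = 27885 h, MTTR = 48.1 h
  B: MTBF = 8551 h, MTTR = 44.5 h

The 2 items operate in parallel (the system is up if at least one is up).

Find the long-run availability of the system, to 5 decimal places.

A(A) = MTBF/(MTBF+MTTR) = 27885/(27885+48.1) = 0.998278
A(B) = MTBF/(MTBF+MTTR) = 8551/(8551+44.5) = 0.994823
Parallel availability: 1 − (1 − 0.998278)(1 − 0.994823) = 0.99999

0.99999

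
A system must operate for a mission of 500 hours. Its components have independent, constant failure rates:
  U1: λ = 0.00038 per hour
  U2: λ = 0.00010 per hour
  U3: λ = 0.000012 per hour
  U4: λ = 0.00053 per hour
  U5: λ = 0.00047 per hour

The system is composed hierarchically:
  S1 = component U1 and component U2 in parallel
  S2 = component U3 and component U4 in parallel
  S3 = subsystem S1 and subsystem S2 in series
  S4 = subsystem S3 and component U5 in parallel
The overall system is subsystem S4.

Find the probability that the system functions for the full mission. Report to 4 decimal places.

R(U1) = exp(−0.00038 × 500) = 0.826959
R(U2) = exp(−0.00010 × 500) = 0.951229
R(U3) = exp(−0.000012 × 500) = 0.994018
R(U4) = exp(−0.00053 × 500) = 0.767206
R(U5) = exp(−0.00047 × 500) = 0.790571
Parallel (U1 and U2): 1 − (1 − 0.826959)(1 − 0.951229) = 0.991561
Parallel (U3 and U4): 1 − (1 − 0.994018)(1 − 0.767206) = 0.998607
Series ([0.991561] and [0.998607]): 0.991561 × 0.998607 = 0.990180
Parallel ([0.990180] and U5): 1 − (1 − 0.990180)(1 − 0.790571) = 0.9979

0.9979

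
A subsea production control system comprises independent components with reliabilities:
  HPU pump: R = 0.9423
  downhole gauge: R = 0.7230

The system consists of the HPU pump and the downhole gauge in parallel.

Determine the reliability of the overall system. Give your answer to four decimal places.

Parallel (HPU pump and downhole gauge): 1 − (1 − 0.942300)(1 − 0.723000) = 0.9840

0.9840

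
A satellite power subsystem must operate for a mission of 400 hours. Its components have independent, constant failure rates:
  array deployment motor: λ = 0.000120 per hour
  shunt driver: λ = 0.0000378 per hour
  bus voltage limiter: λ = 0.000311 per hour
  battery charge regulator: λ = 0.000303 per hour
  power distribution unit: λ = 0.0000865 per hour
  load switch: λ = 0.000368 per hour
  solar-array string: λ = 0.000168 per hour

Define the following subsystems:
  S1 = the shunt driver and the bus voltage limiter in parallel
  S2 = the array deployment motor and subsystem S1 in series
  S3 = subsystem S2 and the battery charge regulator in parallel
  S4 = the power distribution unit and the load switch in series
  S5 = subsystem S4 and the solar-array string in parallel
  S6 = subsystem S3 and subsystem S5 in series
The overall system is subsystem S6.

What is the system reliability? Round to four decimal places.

0.9837

R(array deployment motor) = exp(−0.000120 × 400) = 0.953134
R(shunt driver) = exp(−0.0000378 × 400) = 0.984994
R(bus voltage limiter) = exp(−0.000311 × 400) = 0.883027
R(battery charge regulator) = exp(−0.000303 × 400) = 0.885857
R(power distribution unit) = exp(−0.0000865 × 400) = 0.965992
R(load switch) = exp(−0.000368 × 400) = 0.863121
R(solar-array string) = exp(−0.000168 × 400) = 0.935008
Parallel (shunt driver and bus voltage limiter): 1 − (1 − 0.984994)(1 − 0.883027) = 0.998245
Series (array deployment motor and [0.998245]): 0.953134 × 0.998245 = 0.951461
Parallel ([0.951461] and battery charge regulator): 1 − (1 − 0.951461)(1 − 0.885857) = 0.994460
Series (power distribution unit and load switch): 0.965992 × 0.863121 = 0.833768
Parallel ([0.833768] and solar-array string): 1 − (1 − 0.833768)(1 − 0.935008) = 0.989196
Series ([0.994460] and [0.989196]): 0.994460 × 0.989196 = 0.9837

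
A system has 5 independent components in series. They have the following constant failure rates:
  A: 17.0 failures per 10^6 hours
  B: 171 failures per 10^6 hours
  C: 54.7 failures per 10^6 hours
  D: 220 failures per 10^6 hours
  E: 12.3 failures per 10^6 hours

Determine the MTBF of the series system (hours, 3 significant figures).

2110

Series of exponential components: λ_sys = Σ λ_i
λ_sys = 0.0000170 + 0.000171 + 0.0000547 + 0.000220 + 0.0000123 = 4.7500e-04 /h
MTBF = 1 / λ_sys = 2110 h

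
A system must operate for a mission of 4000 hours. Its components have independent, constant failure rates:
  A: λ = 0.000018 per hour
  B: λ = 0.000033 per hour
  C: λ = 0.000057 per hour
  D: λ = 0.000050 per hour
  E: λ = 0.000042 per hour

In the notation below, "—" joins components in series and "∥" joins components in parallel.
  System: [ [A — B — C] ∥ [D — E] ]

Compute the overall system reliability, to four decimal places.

R(A) = exp(−0.000018 × 4000) = 0.930531
R(B) = exp(−0.000033 × 4000) = 0.876341
R(C) = exp(−0.000057 × 4000) = 0.796124
R(D) = exp(−0.000050 × 4000) = 0.818731
R(E) = exp(−0.000042 × 4000) = 0.845354
Series (A, B, and C): 0.930531 × 0.876341 × 0.796124 = 0.649209
Series (D and E): 0.818731 × 0.845354 = 0.692118
Parallel ([0.649209] and [0.692118]): 1 − (1 − 0.649209)(1 − 0.692118) = 0.8920

0.8920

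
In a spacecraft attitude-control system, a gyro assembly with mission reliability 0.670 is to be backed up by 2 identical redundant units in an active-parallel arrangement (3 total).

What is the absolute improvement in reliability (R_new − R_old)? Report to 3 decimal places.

0.294

R_before = 0.670
R_after = 1 − (1 − 0.670)^3 = 0.964
ΔR = 0.964 − 0.670 = 0.294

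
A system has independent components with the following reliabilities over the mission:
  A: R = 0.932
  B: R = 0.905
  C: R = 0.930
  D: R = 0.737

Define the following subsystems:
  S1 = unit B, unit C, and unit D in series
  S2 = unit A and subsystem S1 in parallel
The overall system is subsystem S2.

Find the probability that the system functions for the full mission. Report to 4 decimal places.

0.9742

Series (B, C, and D): 0.905000 × 0.930000 × 0.737000 = 0.620296
Parallel (A and [0.620296]): 1 − (1 − 0.932000)(1 − 0.620296) = 0.9742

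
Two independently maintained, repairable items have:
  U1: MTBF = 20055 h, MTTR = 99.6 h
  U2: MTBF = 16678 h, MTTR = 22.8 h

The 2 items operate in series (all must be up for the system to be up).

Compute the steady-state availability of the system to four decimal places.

0.9937

A(U1) = MTBF/(MTBF+MTTR) = 20055/(20055+99.6) = 0.995058
A(U2) = MTBF/(MTBF+MTTR) = 16678/(16678+22.8) = 0.998635
Series availability: 0.995058 × 0.998635 = 0.9937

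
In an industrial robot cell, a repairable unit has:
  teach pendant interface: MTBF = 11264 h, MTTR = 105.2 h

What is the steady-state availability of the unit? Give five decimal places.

A(teach pendant interface) = MTBF/(MTBF+MTTR) = 11264/(11264+105.2) = 0.99075

0.99075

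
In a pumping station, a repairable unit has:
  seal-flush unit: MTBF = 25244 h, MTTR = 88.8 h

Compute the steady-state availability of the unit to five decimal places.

A(seal-flush unit) = MTBF/(MTBF+MTTR) = 25244/(25244+88.8) = 0.99649

0.99649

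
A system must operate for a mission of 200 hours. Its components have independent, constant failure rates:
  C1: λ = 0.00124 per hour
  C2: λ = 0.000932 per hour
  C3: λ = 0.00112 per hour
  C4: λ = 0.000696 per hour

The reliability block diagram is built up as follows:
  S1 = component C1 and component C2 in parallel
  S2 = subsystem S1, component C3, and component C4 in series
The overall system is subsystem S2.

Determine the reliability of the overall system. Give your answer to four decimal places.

0.6695

R(C1) = exp(−0.00124 × 200) = 0.780360
R(C2) = exp(−0.000932 × 200) = 0.829942
R(C3) = exp(−0.00112 × 200) = 0.799315
R(C4) = exp(−0.000696 × 200) = 0.870054
Parallel (C1 and C2): 1 − (1 − 0.780360)(1 − 0.829942) = 0.962648
Series ([0.962648], C3, and C4): 0.962648 × 0.799315 × 0.870054 = 0.6695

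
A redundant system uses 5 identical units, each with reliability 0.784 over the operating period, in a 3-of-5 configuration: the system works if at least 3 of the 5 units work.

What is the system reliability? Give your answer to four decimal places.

R = Σ_{i=3}^{5} C(5,i) p^i (1−p)^{5−i} with p = 0.784
C(5,3)·0.784^3·0.216^2 = 0.224831
C(5,4)·0.784^4·0.216^1 = 0.408026
C(5,5)·0.784^5·0.216^0 = 0.296197
Sum = 0.9291

0.9291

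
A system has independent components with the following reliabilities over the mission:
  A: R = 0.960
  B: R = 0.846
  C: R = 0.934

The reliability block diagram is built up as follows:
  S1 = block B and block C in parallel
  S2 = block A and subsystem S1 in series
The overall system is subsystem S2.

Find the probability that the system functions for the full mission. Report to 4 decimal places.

Parallel (B and C): 1 − (1 − 0.846000)(1 − 0.934000) = 0.989836
Series (A and [0.989836]): 0.960000 × 0.989836 = 0.9502

0.9502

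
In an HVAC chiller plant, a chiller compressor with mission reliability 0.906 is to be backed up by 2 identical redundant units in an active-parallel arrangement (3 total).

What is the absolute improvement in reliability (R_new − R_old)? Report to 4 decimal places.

0.0932

R_before = 0.906
R_after = 1 − (1 − 0.906)^3 = 0.9992
ΔR = 0.9992 − 0.906 = 0.0932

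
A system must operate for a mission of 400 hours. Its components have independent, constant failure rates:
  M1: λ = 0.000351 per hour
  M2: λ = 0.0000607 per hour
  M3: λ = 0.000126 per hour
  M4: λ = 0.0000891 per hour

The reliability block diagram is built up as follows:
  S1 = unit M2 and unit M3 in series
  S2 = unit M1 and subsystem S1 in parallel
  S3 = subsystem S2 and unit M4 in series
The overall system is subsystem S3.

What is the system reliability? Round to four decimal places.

R(M1) = exp(−0.000351 × 400) = 0.869011
R(M2) = exp(−0.0000607 × 400) = 0.976012
R(M3) = exp(−0.000126 × 400) = 0.950849
R(M4) = exp(−0.0000891 × 400) = 0.964988
Series (M2 and M3): 0.976012 × 0.950849 = 0.928040
Parallel (M1 and [0.928040]): 1 − (1 − 0.869011)(1 − 0.928040) = 0.990574
Series ([0.990574] and M4): 0.990574 × 0.964988 = 0.9559

0.9559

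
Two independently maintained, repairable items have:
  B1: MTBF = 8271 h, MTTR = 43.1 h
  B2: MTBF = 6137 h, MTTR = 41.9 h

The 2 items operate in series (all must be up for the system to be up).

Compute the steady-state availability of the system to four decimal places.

0.9881

A(B1) = MTBF/(MTBF+MTTR) = 8271/(8271+43.1) = 0.994816
A(B2) = MTBF/(MTBF+MTTR) = 6137/(6137+41.9) = 0.993219
Series availability: 0.994816 × 0.993219 = 0.9881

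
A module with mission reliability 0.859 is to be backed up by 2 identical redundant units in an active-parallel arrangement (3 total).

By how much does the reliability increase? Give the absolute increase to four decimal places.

R_before = 0.859
R_after = 1 − (1 − 0.859)^3 = 0.9972
ΔR = 0.9972 − 0.859 = 0.1382

0.1382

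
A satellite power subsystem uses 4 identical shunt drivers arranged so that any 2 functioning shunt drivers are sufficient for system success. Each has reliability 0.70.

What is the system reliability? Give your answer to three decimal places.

R = Σ_{i=2}^{4} C(4,i) p^i (1−p)^{4−i} with p = 0.70
C(4,2)·0.70^2·0.30^2 = 0.26460
C(4,3)·0.70^3·0.30^1 = 0.41160
C(4,4)·0.70^4·0.30^0 = 0.24010
Sum = 0.916

0.916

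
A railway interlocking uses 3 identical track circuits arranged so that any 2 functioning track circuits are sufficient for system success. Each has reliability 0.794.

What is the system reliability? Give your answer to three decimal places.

0.890

R = Σ_{i=2}^{3} C(3,i) p^i (1−p)^{3−i} with p = 0.794
C(3,2)·0.794^2·0.206^1 = 0.38961
C(3,3)·0.794^3·0.206^0 = 0.50057
Sum = 0.890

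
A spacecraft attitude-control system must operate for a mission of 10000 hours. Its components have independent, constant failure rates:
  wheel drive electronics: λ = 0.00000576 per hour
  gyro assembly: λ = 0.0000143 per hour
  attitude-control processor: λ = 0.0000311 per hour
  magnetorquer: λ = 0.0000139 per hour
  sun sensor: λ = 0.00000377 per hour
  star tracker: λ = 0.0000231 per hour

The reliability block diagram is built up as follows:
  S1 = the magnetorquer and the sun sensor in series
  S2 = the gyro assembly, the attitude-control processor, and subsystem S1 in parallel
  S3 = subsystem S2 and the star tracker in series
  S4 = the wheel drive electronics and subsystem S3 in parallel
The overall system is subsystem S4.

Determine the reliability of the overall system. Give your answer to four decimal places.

0.9882

R(wheel drive electronics) = exp(−0.00000576 × 10000) = 0.944027
R(gyro assembly) = exp(−0.0000143 × 10000) = 0.866754
R(attitude-control processor) = exp(−0.0000311 × 10000) = 0.732714
R(magnetorquer) = exp(−0.0000139 × 10000) = 0.870228
R(sun sensor) = exp(−0.00000377 × 10000) = 0.963002
R(star tracker) = exp(−0.0000231 × 10000) = 0.793739
Series (magnetorquer and sun sensor): 0.870228 × 0.963002 = 0.838031
Parallel (gyro assembly, attitude-control processor, and [0.838031]): 1 − (1 − 0.866754)(1 − 0.732714)(1 − 0.838031) = 0.994232
Series ([0.994232] and star tracker): 0.994232 × 0.793739 = 0.789161
Parallel (wheel drive electronics and [0.789161]): 1 − (1 − 0.944027)(1 − 0.789161) = 0.9882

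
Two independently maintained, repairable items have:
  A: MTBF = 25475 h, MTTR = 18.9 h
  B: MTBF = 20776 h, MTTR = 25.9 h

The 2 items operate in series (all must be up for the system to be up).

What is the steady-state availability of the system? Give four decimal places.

0.9980

A(A) = MTBF/(MTBF+MTTR) = 25475/(25475+18.9) = 0.999259
A(B) = MTBF/(MTBF+MTTR) = 20776/(20776+25.9) = 0.998755
Series availability: 0.999259 × 0.998755 = 0.9980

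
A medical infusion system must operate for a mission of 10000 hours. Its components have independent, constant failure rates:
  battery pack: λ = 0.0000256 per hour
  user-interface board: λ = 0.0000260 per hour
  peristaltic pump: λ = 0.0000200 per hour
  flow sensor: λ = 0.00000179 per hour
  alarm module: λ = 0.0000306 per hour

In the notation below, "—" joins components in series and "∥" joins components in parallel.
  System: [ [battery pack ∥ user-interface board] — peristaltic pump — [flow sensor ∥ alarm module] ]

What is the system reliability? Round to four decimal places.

R(battery pack) = exp(−0.0000256 × 10000) = 0.774142
R(user-interface board) = exp(−0.0000260 × 10000) = 0.771052
R(peristaltic pump) = exp(−0.0000200 × 10000) = 0.818731
R(flow sensor) = exp(−0.00000179 × 10000) = 0.982259
R(alarm module) = exp(−0.0000306 × 10000) = 0.736387
Parallel (battery pack and user-interface board): 1 − (1 − 0.774142)(1 − 0.771052) = 0.948290
Parallel (flow sensor and alarm module): 1 − (1 − 0.982259)(1 − 0.736387) = 0.995323
Series ([0.948290], peristaltic pump, and [0.995323]): 0.948290 × 0.818731 × 0.995323 = 0.7728

0.7728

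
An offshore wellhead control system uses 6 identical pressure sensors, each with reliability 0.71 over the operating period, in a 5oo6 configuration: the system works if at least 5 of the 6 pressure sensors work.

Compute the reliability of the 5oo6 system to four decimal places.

0.4420

R = Σ_{i=5}^{6} C(6,i) p^i (1−p)^{6−i} with p = 0.71
C(6,5)·0.71^5·0.29^1 = 0.313936
C(6,6)·0.71^6·0.29^0 = 0.128100
Sum = 0.4420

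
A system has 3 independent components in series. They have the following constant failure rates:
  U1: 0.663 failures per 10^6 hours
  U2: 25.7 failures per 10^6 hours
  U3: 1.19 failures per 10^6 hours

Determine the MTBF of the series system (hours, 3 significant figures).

36300

Series of exponential components: λ_sys = Σ λ_i
λ_sys = 0.000000663 + 0.0000257 + 0.00000119 = 2.7553e-05 /h
MTBF = 1 / λ_sys = 36300 h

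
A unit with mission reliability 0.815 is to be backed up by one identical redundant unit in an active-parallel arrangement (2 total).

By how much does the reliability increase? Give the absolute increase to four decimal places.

0.1508

R_before = 0.815
R_after = 1 − (1 − 0.815)^2 = 0.9658
ΔR = 0.9658 − 0.815 = 0.1508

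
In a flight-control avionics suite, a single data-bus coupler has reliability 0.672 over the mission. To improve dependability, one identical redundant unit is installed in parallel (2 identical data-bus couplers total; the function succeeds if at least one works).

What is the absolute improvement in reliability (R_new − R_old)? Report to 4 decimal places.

R_before = 0.672
R_after = 1 − (1 − 0.672)^2 = 0.8924
ΔR = 0.8924 − 0.672 = 0.2204

0.2204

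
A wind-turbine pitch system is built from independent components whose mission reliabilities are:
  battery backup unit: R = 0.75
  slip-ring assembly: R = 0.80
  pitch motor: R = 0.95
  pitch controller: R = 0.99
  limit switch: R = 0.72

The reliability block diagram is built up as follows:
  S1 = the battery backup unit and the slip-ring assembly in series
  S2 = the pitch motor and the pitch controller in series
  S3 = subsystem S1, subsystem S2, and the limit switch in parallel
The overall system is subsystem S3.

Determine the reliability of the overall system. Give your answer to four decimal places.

Series (battery backup unit and slip-ring assembly): 0.750000 × 0.800000 = 0.600000
Series (pitch motor and pitch controller): 0.950000 × 0.990000 = 0.940500
Parallel ([0.600000], [0.940500], and limit switch): 1 − (1 − 0.600000)(1 − 0.940500)(1 − 0.720000) = 0.9933

0.9933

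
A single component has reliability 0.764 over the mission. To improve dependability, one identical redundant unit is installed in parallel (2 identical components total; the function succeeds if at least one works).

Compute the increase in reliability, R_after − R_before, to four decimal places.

0.1803

R_before = 0.764
R_after = 1 − (1 − 0.764)^2 = 0.9443
ΔR = 0.9443 − 0.764 = 0.1803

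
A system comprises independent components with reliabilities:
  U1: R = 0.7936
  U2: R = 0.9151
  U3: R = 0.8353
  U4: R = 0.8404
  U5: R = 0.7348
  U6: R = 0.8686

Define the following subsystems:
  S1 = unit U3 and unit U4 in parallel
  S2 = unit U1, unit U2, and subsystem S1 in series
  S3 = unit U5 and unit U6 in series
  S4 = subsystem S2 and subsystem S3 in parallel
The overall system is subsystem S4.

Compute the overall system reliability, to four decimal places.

0.8941

Parallel (U3 and U4): 1 − (1 − 0.835300)(1 − 0.840400) = 0.973714
Series (U1, U2, and [0.973714]): 0.793600 × 0.915100 × 0.973714 = 0.707134
Series (U5 and U6): 0.734800 × 0.868600 = 0.638247
Parallel ([0.707134] and [0.638247]): 1 − (1 − 0.707134)(1 − 0.638247) = 0.8941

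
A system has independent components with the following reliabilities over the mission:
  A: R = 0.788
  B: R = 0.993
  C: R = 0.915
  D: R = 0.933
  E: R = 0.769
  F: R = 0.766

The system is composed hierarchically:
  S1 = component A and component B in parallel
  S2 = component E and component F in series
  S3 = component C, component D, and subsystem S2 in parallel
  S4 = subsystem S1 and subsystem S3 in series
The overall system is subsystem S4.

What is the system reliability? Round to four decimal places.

0.9962

Parallel (A and B): 1 − (1 − 0.788000)(1 − 0.993000) = 0.998516
Series (E and F): 0.769000 × 0.766000 = 0.589054
Parallel (C, D, and [0.589054]): 1 − (1 − 0.915000)(1 − 0.933000)(1 − 0.589054) = 0.997660
Series ([0.998516] and [0.997660]): 0.998516 × 0.997660 = 0.9962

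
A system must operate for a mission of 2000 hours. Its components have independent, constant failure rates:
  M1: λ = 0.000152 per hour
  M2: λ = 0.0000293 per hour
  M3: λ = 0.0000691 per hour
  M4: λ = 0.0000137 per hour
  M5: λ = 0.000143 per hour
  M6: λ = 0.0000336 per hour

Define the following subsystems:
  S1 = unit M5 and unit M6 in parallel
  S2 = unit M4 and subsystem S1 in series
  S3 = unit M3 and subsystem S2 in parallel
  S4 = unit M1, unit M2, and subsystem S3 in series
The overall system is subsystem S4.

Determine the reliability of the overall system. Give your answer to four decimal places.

R(M1) = exp(−0.000152 × 2000) = 0.737861
R(M2) = exp(−0.0000293 × 2000) = 0.943084
R(M3) = exp(−0.0000691 × 2000) = 0.870924
R(M4) = exp(−0.0000137 × 2000) = 0.972972
R(M5) = exp(−0.000143 × 2000) = 0.751263
R(M6) = exp(−0.0000336 × 2000) = 0.935008
Parallel (M5 and M6): 1 − (1 − 0.751263)(1 − 0.935008) = 0.983834
Series (M4 and [0.983834]): 0.972972 × 0.983834 = 0.957243
Parallel (M3 and [0.957243]): 1 − (1 − 0.870924)(1 − 0.957243) = 0.994481
Series (M1, M2, and [0.994481]): 0.737861 × 0.943084 × 0.994481 = 0.6920

0.6920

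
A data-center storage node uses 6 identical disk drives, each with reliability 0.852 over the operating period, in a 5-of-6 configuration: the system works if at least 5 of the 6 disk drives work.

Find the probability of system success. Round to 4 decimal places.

R = Σ_{i=5}^{6} C(6,i) p^i (1−p)^{6−i} with p = 0.852
C(6,5)·0.852^5·0.148^1 = 0.398668
C(6,6)·0.852^6·0.148^0 = 0.382505
Sum = 0.7812

0.7812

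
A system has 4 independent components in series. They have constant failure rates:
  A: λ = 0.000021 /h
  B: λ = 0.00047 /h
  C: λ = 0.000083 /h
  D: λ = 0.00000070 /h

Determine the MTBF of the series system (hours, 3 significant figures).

Series of exponential components: λ_sys = Σ λ_i
λ_sys = 0.000021 + 0.00047 + 0.000083 + 0.00000070 = 5.7470e-04 /h
MTBF = 1 / λ_sys = 1740 h

1740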